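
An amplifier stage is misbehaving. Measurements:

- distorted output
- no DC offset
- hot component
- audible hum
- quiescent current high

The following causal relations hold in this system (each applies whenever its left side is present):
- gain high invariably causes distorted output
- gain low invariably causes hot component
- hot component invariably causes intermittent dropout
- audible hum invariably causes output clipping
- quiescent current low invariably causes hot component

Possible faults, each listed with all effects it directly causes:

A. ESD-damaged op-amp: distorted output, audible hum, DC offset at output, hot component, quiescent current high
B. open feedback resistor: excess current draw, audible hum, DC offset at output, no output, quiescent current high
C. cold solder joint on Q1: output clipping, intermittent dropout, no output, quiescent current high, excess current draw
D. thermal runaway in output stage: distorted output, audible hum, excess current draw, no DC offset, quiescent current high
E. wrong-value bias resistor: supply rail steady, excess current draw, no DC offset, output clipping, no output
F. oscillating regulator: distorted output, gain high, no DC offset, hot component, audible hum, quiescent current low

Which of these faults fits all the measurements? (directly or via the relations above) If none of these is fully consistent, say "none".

Checking each candidate against the observations:
(A) ESD-damaged op-amp — fails on no DC offset (predicts DC offset at output, not no DC offset)
(B) open feedback resistor — distorted output -; no DC offset -; hot component -; audible hum +; quiescent current high +
(C) cold solder joint on Q1 — does not account for distorted output, no DC offset, hot component, audible hum
(D) thermal runaway in output stage — distorted output +; no DC offset +; hot component -; audible hum +; quiescent current high +
(E) wrong-value bias resistor — does not account for distorted output, hot component, audible hum, quiescent current high
(F) oscillating regulator — fails on quiescent current high (predicts quiescent current low, not quiescent current high)
No candidate is consistent with all observations.

none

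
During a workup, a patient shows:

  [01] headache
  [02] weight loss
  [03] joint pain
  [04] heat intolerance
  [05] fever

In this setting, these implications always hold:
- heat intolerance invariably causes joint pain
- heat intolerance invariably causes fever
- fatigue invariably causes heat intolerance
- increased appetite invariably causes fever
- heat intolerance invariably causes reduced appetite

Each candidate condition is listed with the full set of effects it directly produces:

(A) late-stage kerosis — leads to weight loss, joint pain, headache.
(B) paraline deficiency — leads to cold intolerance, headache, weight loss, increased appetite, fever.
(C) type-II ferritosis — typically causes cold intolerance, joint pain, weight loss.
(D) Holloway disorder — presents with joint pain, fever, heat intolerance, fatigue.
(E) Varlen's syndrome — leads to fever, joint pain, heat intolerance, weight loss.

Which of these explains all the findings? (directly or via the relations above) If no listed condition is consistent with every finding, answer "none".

Checking each candidate against the observations:
(A) late-stage kerosis — does not account for heat intolerance, fever
(B) paraline deficiency — fails on joint pain, heat intolerance (predicts cold intolerance, not heat intolerance)
(C) type-II ferritosis — headache miss; weight loss match; joint pain match; heat intolerance miss; fever miss
(D) Holloway disorder — headache miss; weight loss miss; joint pain match; heat intolerance match; fever match
(E) Varlen's syndrome — does not account for headache
None of the listed candidates fits everything.

none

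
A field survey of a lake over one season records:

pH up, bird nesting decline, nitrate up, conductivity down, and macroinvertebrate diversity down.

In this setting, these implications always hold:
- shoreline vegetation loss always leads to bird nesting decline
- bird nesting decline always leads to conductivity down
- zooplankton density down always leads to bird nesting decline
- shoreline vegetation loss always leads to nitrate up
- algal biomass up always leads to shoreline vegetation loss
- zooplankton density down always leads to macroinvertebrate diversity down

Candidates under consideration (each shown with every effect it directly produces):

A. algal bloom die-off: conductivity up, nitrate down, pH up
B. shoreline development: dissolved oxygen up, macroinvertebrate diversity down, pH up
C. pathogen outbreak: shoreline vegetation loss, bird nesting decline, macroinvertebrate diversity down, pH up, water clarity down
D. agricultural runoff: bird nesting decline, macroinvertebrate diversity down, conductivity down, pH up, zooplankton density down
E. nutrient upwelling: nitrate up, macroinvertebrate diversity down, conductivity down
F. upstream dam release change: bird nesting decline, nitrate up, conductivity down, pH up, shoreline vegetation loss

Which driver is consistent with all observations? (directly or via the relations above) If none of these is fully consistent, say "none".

C

For each candidate, compare predicted effects to what was observed:
(A) algal bloom die-off — fails on bird nesting decline, nitrate up, conductivity down, macroinvertebrate diversity down (predicts nitrate down, not nitrate up; predicts conductivity up, not conductivity down)
(B) shoreline development — does not account for bird nesting decline, nitrate up, conductivity down
(C) pathogen outbreak — accounts for every observation (nitrate up by shoreline vegetation loss → nitrate up)
(D) agricultural runoff — does not account for nitrate up
(E) nutrient upwelling — pH up NO; bird nesting decline NO; nitrate up yes; conductivity down yes; macroinvertebrate diversity down yes
(F) upstream dam release change — does not account for macroinvertebrate diversity down
(C) alone accounts for all the evidence.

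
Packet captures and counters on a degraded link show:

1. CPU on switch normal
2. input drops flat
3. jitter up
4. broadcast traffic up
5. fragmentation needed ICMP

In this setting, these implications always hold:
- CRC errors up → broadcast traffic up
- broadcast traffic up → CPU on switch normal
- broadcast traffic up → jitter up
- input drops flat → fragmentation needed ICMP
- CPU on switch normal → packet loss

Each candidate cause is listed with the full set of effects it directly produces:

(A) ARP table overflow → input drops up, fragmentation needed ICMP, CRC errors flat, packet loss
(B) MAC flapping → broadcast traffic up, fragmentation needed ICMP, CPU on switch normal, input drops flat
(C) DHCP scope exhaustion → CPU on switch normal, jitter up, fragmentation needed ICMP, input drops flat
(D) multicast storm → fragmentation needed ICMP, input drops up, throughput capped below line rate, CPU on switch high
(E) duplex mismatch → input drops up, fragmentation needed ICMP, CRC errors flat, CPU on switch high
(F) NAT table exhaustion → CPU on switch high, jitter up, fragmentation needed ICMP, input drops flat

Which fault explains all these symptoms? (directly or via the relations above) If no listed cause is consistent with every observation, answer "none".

Checking each candidate against the observations:
(A) ARP table overflow — CPU on switch normal -; input drops flat -; jitter up -; broadcast traffic up -; fragmentation needed ICMP +
(B) MAC flapping — accounts for every observation (jitter up through broadcast traffic up → jitter up)
(C) DHCP scope exhaustion — does not account for broadcast traffic up
(D) multicast storm — CPU on switch normal -; input drops flat -; jitter up -; broadcast traffic up -; fragmentation needed ICMP +
(E) duplex mismatch — CPU on switch normal -; input drops flat -; jitter up -; broadcast traffic up -; fragmentation needed ICMP +
(F) NAT table exhaustion — CPU on switch normal -; input drops flat +; jitter up +; broadcast traffic up -; fragmentation needed ICMP +
Only (B) is consistent with every observation.

B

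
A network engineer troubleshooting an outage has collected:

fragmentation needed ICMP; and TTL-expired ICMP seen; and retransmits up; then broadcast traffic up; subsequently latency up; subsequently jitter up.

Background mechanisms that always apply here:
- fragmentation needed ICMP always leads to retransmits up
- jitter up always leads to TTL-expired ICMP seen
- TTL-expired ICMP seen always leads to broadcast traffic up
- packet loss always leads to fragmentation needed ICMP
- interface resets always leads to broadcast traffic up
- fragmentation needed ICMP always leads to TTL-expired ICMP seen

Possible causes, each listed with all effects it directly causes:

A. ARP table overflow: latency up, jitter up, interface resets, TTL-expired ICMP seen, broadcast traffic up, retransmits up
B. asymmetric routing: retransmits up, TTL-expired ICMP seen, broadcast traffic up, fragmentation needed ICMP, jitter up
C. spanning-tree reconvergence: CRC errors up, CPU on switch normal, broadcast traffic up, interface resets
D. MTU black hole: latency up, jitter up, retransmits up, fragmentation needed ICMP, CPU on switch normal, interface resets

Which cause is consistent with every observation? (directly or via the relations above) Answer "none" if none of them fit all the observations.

Checking each candidate against the observations:
(A) ARP table overflow — does not account for fragmentation needed ICMP
(B) asymmetric routing — fragmentation needed ICMP ✓; TTL-expired ICMP seen ✓; retransmits up ✓; broadcast traffic up ✓; latency up ✗; jitter up ✓
(C) spanning-tree reconvergence — fragmentation needed ICMP ✗; TTL-expired ICMP seen ✗; retransmits up ✗; broadcast traffic up ✓; latency up ✗; jitter up ✗
(D) MTU black hole — accounts for every observation (TTL-expired ICMP seen via fragmentation needed ICMP → TTL-expired ICMP seen)
(D) alone accounts for all the evidence.

D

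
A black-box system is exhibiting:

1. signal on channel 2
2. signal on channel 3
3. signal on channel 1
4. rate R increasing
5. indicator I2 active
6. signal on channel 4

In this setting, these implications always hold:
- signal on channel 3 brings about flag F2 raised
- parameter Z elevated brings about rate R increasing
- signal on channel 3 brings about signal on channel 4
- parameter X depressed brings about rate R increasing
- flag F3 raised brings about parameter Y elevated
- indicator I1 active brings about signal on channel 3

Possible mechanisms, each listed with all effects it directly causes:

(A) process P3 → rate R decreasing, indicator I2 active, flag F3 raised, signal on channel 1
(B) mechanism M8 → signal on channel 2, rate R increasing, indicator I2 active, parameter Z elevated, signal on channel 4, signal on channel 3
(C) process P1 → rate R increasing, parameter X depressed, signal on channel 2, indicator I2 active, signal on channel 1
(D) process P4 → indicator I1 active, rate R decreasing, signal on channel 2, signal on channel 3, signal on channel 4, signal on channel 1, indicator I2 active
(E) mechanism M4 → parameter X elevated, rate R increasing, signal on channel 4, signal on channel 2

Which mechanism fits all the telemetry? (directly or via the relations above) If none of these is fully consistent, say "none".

Testing each hypothesis:
(A) process P3 — fails on signal on channel 2, signal on channel 3, rate R increasing, signal on channel 4 (predicts rate R decreasing, not rate R increasing)
(B) mechanism M8 — does not account for signal on channel 1
(C) process P1 — signal on channel 2 +; signal on channel 3 -; signal on channel 1 +; rate R increasing +; indicator I2 active +; signal on channel 4 -
(D) process P4 — signal on channel 2 +; signal on channel 3 +; signal on channel 1 +; rate R increasing -; indicator I2 active +; signal on channel 4 +
(E) mechanism M4 — does not account for signal on channel 3, signal on channel 1, indicator I2 active
Every candidate fails on at least one observation.

none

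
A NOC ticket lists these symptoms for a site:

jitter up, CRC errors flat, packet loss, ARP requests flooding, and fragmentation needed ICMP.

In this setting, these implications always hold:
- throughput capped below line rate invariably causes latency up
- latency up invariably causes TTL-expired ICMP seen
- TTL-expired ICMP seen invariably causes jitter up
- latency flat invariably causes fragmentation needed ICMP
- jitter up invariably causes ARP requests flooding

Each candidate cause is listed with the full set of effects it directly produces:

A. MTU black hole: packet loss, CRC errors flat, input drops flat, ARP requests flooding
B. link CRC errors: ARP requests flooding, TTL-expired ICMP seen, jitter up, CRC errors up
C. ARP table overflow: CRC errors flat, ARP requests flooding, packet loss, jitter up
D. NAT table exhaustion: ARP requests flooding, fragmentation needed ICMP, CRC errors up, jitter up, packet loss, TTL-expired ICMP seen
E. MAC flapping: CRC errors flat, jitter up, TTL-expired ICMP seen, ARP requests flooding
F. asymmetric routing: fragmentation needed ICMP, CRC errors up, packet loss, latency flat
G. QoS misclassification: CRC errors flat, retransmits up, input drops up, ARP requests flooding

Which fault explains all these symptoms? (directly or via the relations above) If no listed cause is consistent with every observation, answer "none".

none

Per-candidate check:
(A) MTU black hole — jitter up miss; CRC errors flat match; packet loss match; ARP requests flooding match; fragmentation needed ICMP miss
(B) link CRC errors — fails on CRC errors flat, packet loss, fragmentation needed ICMP (predicts CRC errors up, not CRC errors flat)
(C) ARP table overflow — jitter up match; CRC errors flat match; packet loss match; ARP requests flooding match; fragmentation needed ICMP miss
(D) NAT table exhaustion — jitter up match; CRC errors flat miss; packet loss match; ARP requests flooding match; fragmentation needed ICMP match
(E) MAC flapping — does not account for packet loss, fragmentation needed ICMP
(F) asymmetric routing — jitter up miss; CRC errors flat miss; packet loss match; ARP requests flooding miss; fragmentation needed ICMP match
(G) QoS misclassification — jitter up miss; CRC errors flat match; packet loss miss; ARP requests flooding match; fragmentation needed ICMP miss
Every candidate fails on at least one observation.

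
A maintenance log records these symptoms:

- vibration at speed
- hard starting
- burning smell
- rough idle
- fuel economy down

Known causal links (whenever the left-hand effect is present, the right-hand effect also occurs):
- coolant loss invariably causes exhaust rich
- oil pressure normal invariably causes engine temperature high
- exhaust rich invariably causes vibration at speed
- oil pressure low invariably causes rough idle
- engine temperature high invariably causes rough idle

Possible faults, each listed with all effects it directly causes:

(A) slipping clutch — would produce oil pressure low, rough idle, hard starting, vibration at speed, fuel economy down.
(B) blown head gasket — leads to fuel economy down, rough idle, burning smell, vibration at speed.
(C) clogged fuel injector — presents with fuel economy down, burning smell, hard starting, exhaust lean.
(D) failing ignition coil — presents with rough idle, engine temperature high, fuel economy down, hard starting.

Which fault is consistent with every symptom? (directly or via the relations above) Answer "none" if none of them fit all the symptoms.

Checking each candidate against the observations:
(A) slipping clutch — vibration at speed +; hard starting +; burning smell -; rough idle +; fuel economy down +
(B) blown head gasket — vibration at speed +; hard starting -; burning smell +; rough idle +; fuel economy down +
(C) clogged fuel injector — does not account for vibration at speed, rough idle
(D) failing ignition coil — vibration at speed -; hard starting +; burning smell -; rough idle +; fuel economy down +
No candidate is consistent with all observations.

none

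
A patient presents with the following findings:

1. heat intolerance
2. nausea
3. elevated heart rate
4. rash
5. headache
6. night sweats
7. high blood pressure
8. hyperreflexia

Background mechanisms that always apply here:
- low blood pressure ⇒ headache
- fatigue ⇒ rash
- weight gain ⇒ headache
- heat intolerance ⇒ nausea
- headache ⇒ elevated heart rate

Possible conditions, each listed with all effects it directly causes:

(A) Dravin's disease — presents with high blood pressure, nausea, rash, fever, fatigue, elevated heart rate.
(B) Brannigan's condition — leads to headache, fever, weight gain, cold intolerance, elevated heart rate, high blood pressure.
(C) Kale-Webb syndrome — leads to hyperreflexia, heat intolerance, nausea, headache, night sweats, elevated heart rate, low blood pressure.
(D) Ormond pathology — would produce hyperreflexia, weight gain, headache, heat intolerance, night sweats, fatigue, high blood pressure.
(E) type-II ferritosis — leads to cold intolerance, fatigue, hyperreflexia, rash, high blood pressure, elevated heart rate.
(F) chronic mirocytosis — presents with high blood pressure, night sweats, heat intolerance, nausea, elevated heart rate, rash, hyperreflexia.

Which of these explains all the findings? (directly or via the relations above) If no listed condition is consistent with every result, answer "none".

D

Checking each candidate against the observations:
(A) Dravin's disease — does not account for heat intolerance, headache, night sweats, hyperreflexia
(B) Brannigan's condition — heat intolerance -; nausea -; elevated heart rate +; rash -; headache +; night sweats -; high blood pressure +; hyperreflexia -
(C) Kale-Webb syndrome — heat intolerance +; nausea +; elevated heart rate +; rash -; headache +; night sweats +; high blood pressure -; hyperreflexia +
(D) Ormond pathology — accounts for every observation (nausea via heat intolerance → nausea)
(E) type-II ferritosis — heat intolerance -; nausea -; elevated heart rate +; rash +; headache -; night sweats -; high blood pressure +; hyperreflexia +
(F) chronic mirocytosis — heat intolerance +; nausea +; elevated heart rate +; rash +; headache -; night sweats +; high blood pressure +; hyperreflexia +
(D) is the only candidate with no mismatches.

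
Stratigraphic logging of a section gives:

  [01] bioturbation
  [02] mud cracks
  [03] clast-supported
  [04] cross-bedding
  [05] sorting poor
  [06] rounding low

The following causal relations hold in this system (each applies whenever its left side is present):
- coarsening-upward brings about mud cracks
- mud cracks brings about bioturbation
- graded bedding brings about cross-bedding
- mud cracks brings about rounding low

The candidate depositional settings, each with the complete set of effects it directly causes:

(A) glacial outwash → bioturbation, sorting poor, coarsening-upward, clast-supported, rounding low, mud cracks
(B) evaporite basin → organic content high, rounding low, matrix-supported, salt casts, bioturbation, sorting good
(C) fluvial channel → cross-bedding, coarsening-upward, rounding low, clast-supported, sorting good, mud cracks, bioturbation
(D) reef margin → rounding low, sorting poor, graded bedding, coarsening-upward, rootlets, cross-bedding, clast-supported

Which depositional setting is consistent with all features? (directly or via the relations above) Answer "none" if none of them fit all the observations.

Checking each candidate against the observations:
(A) glacial outwash — bioturbation ✓; mud cracks ✓; clast-supported ✓; cross-bedding ✗; sorting poor ✓; rounding low ✓
(B) evaporite basin — bioturbation ✓; mud cracks ✗; clast-supported ✗; cross-bedding ✗; sorting poor ✗; rounding low ✓
(C) fluvial channel — bioturbation ✓; mud cracks ✓; clast-supported ✓; cross-bedding ✓; sorting poor ✗; rounding low ✓
(D) reef margin — bioturbation ✓ (by coarsening-upward → mud cracks → bioturbation); mud cracks ✓ (by coarsening-upward → mud cracks); clast-supported ✓; cross-bedding ✓; sorting poor ✓; rounding low ✓
Only (D) is consistent with every observation.

D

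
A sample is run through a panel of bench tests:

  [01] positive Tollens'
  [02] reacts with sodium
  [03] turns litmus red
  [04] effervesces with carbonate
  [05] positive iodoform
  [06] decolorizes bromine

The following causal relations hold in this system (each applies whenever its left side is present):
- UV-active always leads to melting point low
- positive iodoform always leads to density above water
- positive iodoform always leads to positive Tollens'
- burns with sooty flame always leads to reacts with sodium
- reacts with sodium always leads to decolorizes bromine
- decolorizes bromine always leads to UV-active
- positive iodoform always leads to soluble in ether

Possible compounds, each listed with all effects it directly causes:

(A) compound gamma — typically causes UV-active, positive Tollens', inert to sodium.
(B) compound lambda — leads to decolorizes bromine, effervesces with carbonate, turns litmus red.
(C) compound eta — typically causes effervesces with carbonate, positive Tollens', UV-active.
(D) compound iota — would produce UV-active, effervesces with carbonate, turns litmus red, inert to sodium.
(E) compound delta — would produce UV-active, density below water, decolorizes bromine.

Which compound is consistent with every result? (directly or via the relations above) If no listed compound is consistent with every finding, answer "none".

Checking each candidate against the observations:
(A) compound gamma — fails on reacts with sodium, turns litmus red, effervesces with carbonate, positive iodoform, decolorizes bromine (predicts inert to sodium, not reacts with sodium)
(B) compound lambda — positive Tollens' -; reacts with sodium -; turns litmus red +; effervesces with carbonate +; positive iodoform -; decolorizes bromine +
(C) compound eta — does not account for reacts with sodium, turns litmus red, positive iodoform, decolorizes bromine
(D) compound iota — fails on positive Tollens', reacts with sodium, positive iodoform, decolorizes bromine (predicts inert to sodium, not reacts with sodium)
(E) compound delta — positive Tollens' -; reacts with sodium -; turns litmus red -; effervesces with carbonate -; positive iodoform -; decolorizes bromine +
None of the listed candidates fits everything.

none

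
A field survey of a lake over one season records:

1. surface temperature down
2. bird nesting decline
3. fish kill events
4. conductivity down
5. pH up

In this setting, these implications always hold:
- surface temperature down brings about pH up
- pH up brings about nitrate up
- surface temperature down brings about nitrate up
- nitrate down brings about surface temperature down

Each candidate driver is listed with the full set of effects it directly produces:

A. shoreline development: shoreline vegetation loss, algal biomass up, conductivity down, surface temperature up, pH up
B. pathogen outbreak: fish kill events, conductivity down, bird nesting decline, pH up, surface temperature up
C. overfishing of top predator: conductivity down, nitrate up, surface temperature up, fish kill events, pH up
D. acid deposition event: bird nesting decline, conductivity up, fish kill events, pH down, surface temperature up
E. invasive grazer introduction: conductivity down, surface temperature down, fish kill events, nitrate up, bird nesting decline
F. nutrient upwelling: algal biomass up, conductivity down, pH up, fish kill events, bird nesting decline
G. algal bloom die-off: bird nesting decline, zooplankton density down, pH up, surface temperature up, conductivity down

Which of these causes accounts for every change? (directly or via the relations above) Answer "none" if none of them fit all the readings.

Checking each candidate against the observations:
(A) shoreline development — fails on surface temperature down, bird nesting decline, fish kill events (predicts surface temperature up, not surface temperature down)
(B) pathogen outbreak — surface temperature down miss; bird nesting decline match; fish kill events match; conductivity down match; pH up match
(C) overfishing of top predator — surface temperature down miss; bird nesting decline miss; fish kill events match; conductivity down match; pH up match
(D) acid deposition event — surface temperature down miss; bird nesting decline match; fish kill events match; conductivity down miss; pH up miss
(E) invasive grazer introduction — surface temperature down match; bird nesting decline match; fish kill events match; conductivity down match; pH up match (via surface temperature down → pH up)
(F) nutrient upwelling — surface temperature down miss; bird nesting decline match; fish kill events match; conductivity down match; pH up match
(G) algal bloom die-off — surface temperature down miss; bird nesting decline match; fish kill events miss; conductivity down match; pH up match
(E) is the only candidate with no mismatches.

E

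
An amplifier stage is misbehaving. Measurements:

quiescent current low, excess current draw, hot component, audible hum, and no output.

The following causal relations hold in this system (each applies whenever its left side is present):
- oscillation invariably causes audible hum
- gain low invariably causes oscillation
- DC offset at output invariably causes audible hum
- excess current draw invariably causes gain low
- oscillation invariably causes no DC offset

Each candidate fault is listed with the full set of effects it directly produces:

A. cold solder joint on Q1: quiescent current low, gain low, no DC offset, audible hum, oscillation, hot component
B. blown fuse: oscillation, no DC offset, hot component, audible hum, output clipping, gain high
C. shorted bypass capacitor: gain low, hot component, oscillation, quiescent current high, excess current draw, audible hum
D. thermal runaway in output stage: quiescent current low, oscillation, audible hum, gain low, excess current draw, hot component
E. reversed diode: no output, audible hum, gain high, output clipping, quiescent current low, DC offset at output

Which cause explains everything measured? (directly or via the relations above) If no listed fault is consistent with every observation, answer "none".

Testing each hypothesis:
(A) cold solder joint on Q1 — quiescent current low yes; excess current draw NO; hot component yes; audible hum yes; no output NO
(B) blown fuse — quiescent current low NO; excess current draw NO; hot component yes; audible hum yes; no output NO
(C) shorted bypass capacitor — quiescent current low NO; excess current draw yes; hot component yes; audible hum yes; no output NO
(D) thermal runaway in output stage — quiescent current low yes; excess current draw yes; hot component yes; audible hum yes; no output NO
(E) reversed diode — does not account for excess current draw, hot component
None of the listed candidates fits everything.

none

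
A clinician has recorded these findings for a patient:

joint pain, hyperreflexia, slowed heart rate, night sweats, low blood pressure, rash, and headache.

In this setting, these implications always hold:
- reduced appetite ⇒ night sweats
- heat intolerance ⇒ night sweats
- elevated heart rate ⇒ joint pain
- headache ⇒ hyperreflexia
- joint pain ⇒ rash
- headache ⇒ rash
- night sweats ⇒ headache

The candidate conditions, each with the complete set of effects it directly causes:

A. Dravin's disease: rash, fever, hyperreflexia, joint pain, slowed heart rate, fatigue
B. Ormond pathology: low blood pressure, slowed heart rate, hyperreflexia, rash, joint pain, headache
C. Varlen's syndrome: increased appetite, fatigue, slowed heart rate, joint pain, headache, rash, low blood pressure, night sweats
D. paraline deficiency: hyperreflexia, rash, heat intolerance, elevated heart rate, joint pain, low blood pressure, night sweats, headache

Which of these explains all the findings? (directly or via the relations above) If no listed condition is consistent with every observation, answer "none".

For each candidate, compare predicted effects to what was observed:
(A) Dravin's disease — does not account for night sweats, low blood pressure, headache
(B) Ormond pathology — joint pain +; hyperreflexia +; slowed heart rate +; night sweats -; low blood pressure +; rash +; headache +
(C) Varlen's syndrome — joint pain +; hyperreflexia + (via headache → hyperreflexia); slowed heart rate +; night sweats +; low blood pressure +; rash +; headache +
(D) paraline deficiency — fails on slowed heart rate (predicts elevated heart rate, not slowed heart rate)
(C) alone accounts for all the evidence.

C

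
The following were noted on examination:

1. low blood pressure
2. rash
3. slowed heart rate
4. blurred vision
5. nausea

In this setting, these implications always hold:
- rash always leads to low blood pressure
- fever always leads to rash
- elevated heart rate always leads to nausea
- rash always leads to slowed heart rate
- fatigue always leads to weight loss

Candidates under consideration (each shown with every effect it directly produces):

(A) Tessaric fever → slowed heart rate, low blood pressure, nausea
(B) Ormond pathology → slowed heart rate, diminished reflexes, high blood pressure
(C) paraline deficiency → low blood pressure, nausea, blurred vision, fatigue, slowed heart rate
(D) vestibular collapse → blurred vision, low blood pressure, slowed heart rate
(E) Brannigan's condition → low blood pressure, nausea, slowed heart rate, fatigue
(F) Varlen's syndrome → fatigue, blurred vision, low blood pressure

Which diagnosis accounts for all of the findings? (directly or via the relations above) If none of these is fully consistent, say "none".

none

Checking each candidate against the observations:
(A) Tessaric fever — does not account for rash, blurred vision
(B) Ormond pathology — fails on low blood pressure, rash, blurred vision, nausea (predicts high blood pressure, not low blood pressure)
(C) paraline deficiency — low blood pressure ✓; rash ✗; slowed heart rate ✓; blurred vision ✓; nausea ✓
(D) vestibular collapse — low blood pressure ✓; rash ✗; slowed heart rate ✓; blurred vision ✓; nausea ✗
(E) Brannigan's condition — low blood pressure ✓; rash ✗; slowed heart rate ✓; blurred vision ✗; nausea ✓
(F) Varlen's syndrome — low blood pressure ✓; rash ✗; slowed heart rate ✗; blurred vision ✓; nausea ✗
No candidate is consistent with all observations.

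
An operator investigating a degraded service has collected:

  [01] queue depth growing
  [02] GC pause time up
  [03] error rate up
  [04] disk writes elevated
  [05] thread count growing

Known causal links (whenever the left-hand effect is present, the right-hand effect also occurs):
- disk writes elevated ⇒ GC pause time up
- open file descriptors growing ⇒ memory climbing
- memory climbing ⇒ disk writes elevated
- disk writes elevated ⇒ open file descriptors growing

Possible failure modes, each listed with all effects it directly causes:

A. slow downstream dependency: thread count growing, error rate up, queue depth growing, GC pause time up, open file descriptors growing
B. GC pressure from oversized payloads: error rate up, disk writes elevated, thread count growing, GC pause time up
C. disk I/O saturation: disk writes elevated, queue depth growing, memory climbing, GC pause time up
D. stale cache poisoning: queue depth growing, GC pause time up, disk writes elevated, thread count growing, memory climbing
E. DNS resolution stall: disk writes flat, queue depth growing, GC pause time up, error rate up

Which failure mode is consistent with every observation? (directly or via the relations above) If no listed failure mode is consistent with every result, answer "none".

Checking each candidate against the observations:
(A) slow downstream dependency — queue depth growing ✓; GC pause time up ✓; error rate up ✓; disk writes elevated ✓ (via open file descriptors growing → memory climbing → disk writes elevated); thread count growing ✓
(B) GC pressure from oversized payloads — queue depth growing ✗; GC pause time up ✓; error rate up ✓; disk writes elevated ✓; thread count growing ✓
(C) disk I/O saturation — queue depth growing ✓; GC pause time up ✓; error rate up ✗; disk writes elevated ✓; thread count growing ✗
(D) stale cache poisoning — does not account for error rate up
(E) DNS resolution stall — fails on disk writes elevated, thread count growing (predicts disk writes flat, not disk writes elevated)
(A) is the only candidate with no mismatches.

A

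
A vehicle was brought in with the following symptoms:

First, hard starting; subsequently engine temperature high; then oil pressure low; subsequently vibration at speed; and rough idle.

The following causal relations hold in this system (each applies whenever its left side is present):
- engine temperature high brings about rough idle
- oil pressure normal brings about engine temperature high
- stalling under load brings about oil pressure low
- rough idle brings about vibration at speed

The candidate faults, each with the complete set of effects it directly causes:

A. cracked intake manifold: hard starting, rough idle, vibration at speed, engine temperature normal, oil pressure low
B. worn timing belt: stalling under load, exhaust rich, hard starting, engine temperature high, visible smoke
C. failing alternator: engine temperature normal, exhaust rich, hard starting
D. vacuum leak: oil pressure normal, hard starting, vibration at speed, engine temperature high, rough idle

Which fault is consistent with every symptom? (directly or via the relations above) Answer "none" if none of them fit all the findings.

Checking each candidate against the observations:
(A) cracked intake manifold — hard starting ✓; engine temperature high ✗; oil pressure low ✓; vibration at speed ✓; rough idle ✓
(B) worn timing belt — accounts for every observation (oil pressure low by stalling under load → oil pressure low)
(C) failing alternator — fails on engine temperature high, oil pressure low, vibration at speed, rough idle (predicts engine temperature normal, not engine temperature high)
(D) vacuum leak — hard starting ✓; engine temperature high ✓; oil pressure low ✗; vibration at speed ✓; rough idle ✓
(B) alone accounts for all the evidence.

B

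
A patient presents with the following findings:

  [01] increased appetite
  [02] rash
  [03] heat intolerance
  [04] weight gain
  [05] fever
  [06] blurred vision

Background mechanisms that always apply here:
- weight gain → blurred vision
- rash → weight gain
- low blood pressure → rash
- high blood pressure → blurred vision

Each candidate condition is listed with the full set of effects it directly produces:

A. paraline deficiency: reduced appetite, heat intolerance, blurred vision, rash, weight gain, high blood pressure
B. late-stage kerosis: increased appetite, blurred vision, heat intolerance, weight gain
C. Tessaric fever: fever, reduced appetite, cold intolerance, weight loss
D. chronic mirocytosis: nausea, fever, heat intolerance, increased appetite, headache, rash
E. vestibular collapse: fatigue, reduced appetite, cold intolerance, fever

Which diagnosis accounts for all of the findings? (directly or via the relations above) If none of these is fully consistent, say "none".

D

Checking each candidate against the observations:
(A) paraline deficiency — fails on increased appetite, fever (predicts reduced appetite, not increased appetite)
(B) late-stage kerosis — does not account for rash, fever
(C) Tessaric fever — increased appetite ✗; rash ✗; heat intolerance ✗; weight gain ✗; fever ✓; blurred vision ✗
(D) chronic mirocytosis — accounts for every observation (weight gain through rash → weight gain)
(E) vestibular collapse — fails on increased appetite, rash, heat intolerance, weight gain, blurred vision (predicts reduced appetite, not increased appetite; predicts cold intolerance, not heat intolerance)
(D) alone accounts for all the evidence.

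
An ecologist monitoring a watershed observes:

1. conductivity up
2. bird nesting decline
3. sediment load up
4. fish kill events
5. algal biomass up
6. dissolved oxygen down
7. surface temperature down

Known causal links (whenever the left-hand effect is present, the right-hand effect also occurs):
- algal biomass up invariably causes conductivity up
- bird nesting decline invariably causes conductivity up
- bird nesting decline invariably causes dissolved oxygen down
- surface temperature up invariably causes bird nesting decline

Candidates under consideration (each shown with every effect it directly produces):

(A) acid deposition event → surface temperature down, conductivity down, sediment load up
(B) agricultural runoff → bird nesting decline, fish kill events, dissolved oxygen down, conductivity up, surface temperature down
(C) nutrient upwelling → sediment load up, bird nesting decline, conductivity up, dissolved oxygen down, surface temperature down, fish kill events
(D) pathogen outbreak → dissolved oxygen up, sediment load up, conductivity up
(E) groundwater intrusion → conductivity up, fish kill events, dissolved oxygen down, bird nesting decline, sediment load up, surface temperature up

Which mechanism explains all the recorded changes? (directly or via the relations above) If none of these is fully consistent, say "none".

none

Testing each hypothesis:
(A) acid deposition event — fails on conductivity up, bird nesting decline, fish kill events, algal biomass up, dissolved oxygen down (predicts conductivity down, not conductivity up)
(B) agricultural runoff — conductivity up ✓; bird nesting decline ✓; sediment load up ✗; fish kill events ✓; algal biomass up ✗; dissolved oxygen down ✓; surface temperature down ✓
(C) nutrient upwelling — conductivity up ✓; bird nesting decline ✓; sediment load up ✓; fish kill events ✓; algal biomass up ✗; dissolved oxygen down ✓; surface temperature down ✓
(D) pathogen outbreak — conductivity up ✓; bird nesting decline ✗; sediment load up ✓; fish kill events ✗; algal biomass up ✗; dissolved oxygen down ✗; surface temperature down ✗
(E) groundwater intrusion — conductivity up ✓; bird nesting decline ✓; sediment load up ✓; fish kill events ✓; algal biomass up ✗; dissolved oxygen down ✓; surface temperature down ✗
None of the listed candidates fits everything.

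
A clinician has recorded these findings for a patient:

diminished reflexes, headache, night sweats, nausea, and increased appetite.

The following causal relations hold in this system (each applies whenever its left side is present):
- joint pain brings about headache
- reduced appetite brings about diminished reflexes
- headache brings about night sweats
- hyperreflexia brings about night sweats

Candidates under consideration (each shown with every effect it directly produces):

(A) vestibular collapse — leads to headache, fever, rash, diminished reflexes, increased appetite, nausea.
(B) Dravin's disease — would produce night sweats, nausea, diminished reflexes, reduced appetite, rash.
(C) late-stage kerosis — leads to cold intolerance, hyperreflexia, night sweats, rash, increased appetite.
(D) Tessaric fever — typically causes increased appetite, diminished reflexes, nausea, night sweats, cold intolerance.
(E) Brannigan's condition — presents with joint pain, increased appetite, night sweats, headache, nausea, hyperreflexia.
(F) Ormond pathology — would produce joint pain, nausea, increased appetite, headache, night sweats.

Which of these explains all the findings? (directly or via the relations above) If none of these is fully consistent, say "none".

A

Per-candidate check:
(A) vestibular collapse — accounts for every observation (night sweats via headache → night sweats)
(B) Dravin's disease — diminished reflexes yes; headache NO; night sweats yes; nausea yes; increased appetite NO
(C) late-stage kerosis — fails on diminished reflexes, headache, nausea (predicts hyperreflexia, not diminished reflexes)
(D) Tessaric fever — diminished reflexes yes; headache NO; night sweats yes; nausea yes; increased appetite yes
(E) Brannigan's condition — diminished reflexes NO; headache yes; night sweats yes; nausea yes; increased appetite yes
(F) Ormond pathology — does not account for diminished reflexes
(A) alone accounts for all the evidence.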